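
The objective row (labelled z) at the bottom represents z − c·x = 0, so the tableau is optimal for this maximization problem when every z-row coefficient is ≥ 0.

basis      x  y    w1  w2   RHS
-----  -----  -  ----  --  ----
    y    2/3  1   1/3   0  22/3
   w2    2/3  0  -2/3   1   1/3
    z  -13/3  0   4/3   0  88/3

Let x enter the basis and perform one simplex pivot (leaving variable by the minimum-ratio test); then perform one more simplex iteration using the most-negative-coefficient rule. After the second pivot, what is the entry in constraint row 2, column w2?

1/2

Ratio test on column x — row 1: (22/3)/(2/3) = 11; row 2: (1/3)/(2/3) = 1/2. Minimum is 1/2 at row 2 (w2 leaves); pivot element 2/3.
Divide row 2 by 2/3; eliminate column x from the other rows.
Second iteration: most negative z-row entry is -3 in column w1, so w1 enters.
Ratio test on column w1 — row 1: 7/1 = 7; row 2: entry -1 ≤ 0. Minimum is 7 at row 1 (y leaves); pivot element 1.
Divide row 1 by 1; eliminate column w1 from the other rows.
After both pivots, the entry at constraint row 2, column w2 is 1/2.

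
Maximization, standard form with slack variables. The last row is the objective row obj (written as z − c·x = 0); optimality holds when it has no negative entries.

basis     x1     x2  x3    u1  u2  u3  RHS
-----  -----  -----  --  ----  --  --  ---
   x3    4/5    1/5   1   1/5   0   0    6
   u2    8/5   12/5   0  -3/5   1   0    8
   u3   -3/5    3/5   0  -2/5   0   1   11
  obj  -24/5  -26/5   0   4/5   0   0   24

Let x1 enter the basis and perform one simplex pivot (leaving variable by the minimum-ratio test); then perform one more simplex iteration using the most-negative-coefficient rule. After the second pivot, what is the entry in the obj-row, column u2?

Ratio test on column x1 — row 1: 6/(4/5) = 15/2; row 2: 8/(8/5) = 5; row 3: entry -3/5 ≤ 0. Minimum is 5 at row 2 (u2 leaves); pivot element 8/5.
Divide row 2 by 8/5; eliminate column x1 from the other rows.
Second iteration: most negative obj-row entry is -1 in column u1, so u1 enters.
Ratio test on column u1 — row 1: 2/(1/2) = 4; row 2: entry -3/8 ≤ 0; row 3: entry -5/8 ≤ 0. Minimum is 4 at row 1 (x3 leaves); pivot element 1/2.
Divide row 1 by 1/2; eliminate column u1 from the other rows.
After both pivots, the entry at the obj-row, column u2 is 2.

2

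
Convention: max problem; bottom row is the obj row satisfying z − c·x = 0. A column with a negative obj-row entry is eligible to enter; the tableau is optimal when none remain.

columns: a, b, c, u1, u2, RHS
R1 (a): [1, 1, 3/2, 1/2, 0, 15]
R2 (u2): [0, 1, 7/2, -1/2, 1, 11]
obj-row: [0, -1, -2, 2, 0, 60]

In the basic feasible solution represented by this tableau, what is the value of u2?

u2 is basic (row 2); its value is the RHS of that row, 11.

11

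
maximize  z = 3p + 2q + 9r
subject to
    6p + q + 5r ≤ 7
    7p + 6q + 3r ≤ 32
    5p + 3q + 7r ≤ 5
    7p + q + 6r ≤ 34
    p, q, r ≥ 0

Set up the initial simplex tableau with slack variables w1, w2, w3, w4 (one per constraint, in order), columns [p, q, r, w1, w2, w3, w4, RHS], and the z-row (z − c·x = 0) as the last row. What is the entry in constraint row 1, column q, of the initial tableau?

1

Constraint 1 has coefficient 1 on q.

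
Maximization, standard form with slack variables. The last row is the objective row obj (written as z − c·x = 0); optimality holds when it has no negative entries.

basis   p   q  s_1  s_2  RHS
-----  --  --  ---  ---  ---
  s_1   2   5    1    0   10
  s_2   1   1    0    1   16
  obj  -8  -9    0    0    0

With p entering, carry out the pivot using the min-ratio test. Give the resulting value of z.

Ratio test on column p — row 1: 10/2 = 5; row 2: 16/1 = 16. Minimum is 5 at row 1 (s_1 leaves); pivot element 2.
Pivot on row 1; the obj-row RHS becomes 0 − (-8)·5 = 40.

40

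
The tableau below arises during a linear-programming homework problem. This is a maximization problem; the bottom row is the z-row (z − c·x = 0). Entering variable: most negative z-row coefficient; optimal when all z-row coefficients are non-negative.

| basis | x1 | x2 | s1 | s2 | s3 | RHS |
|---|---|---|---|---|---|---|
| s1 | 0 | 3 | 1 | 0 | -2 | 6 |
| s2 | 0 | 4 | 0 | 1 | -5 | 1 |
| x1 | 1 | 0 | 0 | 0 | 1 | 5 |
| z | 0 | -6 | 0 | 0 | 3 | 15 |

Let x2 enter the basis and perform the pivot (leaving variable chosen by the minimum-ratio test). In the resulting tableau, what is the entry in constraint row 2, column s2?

Ratio test on column x2 — row 1: 6/3 = 2; row 2: 1/4 = 1/4; row 3: entry 0 ≤ 0. Minimum is 1/4 at row 2 (s2 leaves); pivot element 4.
Divide row 2 by 4; eliminate column x2 from the other rows.
In the new row 2, the s2 entry is the old entry divided by the pivot: 1/4 = 1/4.

1/4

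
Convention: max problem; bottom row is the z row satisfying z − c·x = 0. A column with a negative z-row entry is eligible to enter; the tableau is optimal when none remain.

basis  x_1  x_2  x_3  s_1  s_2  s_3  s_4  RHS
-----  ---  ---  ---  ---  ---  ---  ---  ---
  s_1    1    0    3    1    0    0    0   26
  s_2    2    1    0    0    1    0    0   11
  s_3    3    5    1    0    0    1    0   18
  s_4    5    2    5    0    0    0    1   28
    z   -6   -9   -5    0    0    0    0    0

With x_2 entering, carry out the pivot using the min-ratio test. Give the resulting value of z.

Ratio test on column x_2 — row 1: entry 0 ≤ 0; row 2: 11/1 = 11; row 3: 18/5 = 18/5; row 4: 28/2 = 14. Minimum is 18/5 at row 3 (s_3 leaves); pivot element 5.
Pivot on row 3; the z-row RHS becomes 0 − (-9)·(18/5) = 162/5.

162/5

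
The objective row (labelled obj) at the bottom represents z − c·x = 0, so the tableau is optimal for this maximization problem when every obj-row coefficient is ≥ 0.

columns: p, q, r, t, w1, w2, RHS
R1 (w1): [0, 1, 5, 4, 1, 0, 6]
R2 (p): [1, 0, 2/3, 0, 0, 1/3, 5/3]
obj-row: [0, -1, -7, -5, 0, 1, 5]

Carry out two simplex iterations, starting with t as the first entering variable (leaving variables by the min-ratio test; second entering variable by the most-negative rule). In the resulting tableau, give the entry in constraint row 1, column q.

Ratio test on column t — row 1: 6/4 = 3/2; row 2: entry 0 ≤ 0. Minimum is 3/2 at row 1 (w1 leaves); pivot element 4.
Divide row 1 by 4; eliminate column t from the other rows.
Second iteration: most negative obj-row entry is -3/4 in column r, so r enters.
Ratio test on column r — row 1: (3/2)/(5/4) = 6/5; row 2: (5/3)/(2/3) = 5/2. Minimum is 6/5 at row 1 (t leaves); pivot element 5/4.
Divide row 1 by 5/4; eliminate column r from the other rows.
After both pivots, the entry at constraint row 1, column q is 1/5.

1/5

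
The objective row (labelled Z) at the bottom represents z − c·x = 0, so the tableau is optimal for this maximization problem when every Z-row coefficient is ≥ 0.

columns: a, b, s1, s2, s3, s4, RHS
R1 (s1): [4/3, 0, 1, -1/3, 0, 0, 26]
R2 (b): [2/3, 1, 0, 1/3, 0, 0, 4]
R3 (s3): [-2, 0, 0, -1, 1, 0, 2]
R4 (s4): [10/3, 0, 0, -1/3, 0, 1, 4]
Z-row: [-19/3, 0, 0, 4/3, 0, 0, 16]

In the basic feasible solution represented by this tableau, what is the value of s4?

s4 is basic (row 4); its value is the RHS of that row, 4.

4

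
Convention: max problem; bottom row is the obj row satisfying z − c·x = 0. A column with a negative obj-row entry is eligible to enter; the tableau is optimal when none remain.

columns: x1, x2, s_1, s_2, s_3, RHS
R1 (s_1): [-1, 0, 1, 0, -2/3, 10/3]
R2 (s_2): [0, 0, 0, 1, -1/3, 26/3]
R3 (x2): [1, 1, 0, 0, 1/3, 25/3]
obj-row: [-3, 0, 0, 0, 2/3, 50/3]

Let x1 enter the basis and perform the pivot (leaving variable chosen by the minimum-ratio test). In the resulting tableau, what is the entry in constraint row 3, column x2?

1

Ratio test on column x1 — row 1: entry -1 ≤ 0; row 2: entry 0 ≤ 0; row 3: (25/3)/1 = 25/3. Minimum is 25/3 at row 3 (x2 leaves); pivot element 1.
Divide row 3 by 1; eliminate column x1 from the other rows.
In the new row 3, the x2 entry is the old entry divided by the pivot: 1/1 = 1.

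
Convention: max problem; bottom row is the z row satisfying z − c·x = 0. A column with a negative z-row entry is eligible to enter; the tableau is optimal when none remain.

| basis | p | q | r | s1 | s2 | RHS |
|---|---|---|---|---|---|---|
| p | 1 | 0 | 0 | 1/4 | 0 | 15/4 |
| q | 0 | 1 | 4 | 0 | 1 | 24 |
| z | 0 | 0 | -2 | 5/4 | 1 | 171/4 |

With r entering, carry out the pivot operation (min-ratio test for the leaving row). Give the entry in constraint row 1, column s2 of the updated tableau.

0

Ratio test on column r — row 1: entry 0 ≤ 0; row 2: 24/4 = 6. Minimum is 6 at row 2 (q leaves); pivot element 4.
Divide row 2 by 4; eliminate column r from the other rows.
Row 1 update in column s2: 0 − 0·(1/4) = 0.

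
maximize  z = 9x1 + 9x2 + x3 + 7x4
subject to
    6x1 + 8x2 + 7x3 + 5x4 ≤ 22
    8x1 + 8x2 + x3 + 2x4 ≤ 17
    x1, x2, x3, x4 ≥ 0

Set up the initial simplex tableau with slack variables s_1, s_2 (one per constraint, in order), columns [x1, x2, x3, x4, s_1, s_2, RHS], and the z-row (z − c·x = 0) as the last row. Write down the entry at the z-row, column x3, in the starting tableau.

The z-row carries the negated objective coefficients: the x3 entry is -1.

-1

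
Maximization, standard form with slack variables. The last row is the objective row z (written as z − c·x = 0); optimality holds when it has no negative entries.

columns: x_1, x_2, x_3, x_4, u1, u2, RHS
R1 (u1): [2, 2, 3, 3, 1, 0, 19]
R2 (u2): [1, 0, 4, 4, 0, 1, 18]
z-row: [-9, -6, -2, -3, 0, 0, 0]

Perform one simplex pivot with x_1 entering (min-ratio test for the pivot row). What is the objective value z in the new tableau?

Ratio test on column x_1 — row 1: 19/2 = 19/2; row 2: 18/1 = 18. Minimum is 19/2 at row 1 (u1 leaves); pivot element 2.
Pivot on row 1; the z-row RHS becomes 0 − (-9)·(19/2) = 171/2.

171/2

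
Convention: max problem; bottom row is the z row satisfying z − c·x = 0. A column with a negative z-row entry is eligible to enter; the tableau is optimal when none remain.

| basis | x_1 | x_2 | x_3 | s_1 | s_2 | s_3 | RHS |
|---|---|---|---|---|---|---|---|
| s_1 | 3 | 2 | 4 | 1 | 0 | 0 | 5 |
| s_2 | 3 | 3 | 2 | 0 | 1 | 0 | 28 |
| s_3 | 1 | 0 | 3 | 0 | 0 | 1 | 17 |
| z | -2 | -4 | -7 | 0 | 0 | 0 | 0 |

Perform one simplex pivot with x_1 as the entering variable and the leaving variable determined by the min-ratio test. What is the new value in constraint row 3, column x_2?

-2/3

Ratio test on column x_1 — row 1: 5/3 = 5/3; row 2: 28/3 = 28/3; row 3: 17/1 = 17. Minimum is 5/3 at row 1 (s_1 leaves); pivot element 3.
Divide row 1 by 3; eliminate column x_1 from the other rows.
Row 3 update in column x_2: 0 − 1·(2/3) = -2/3.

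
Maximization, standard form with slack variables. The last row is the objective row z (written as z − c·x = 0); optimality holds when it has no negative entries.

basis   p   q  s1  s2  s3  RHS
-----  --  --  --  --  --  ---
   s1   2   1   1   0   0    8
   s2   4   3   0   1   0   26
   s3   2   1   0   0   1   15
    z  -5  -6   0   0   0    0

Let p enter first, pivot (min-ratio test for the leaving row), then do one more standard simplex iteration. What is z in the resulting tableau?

Ratio test on column p — row 1: 8/2 = 4; row 2: 26/4 = 13/2; row 3: 15/2 = 15/2. Minimum is 4 at row 1 (s1 leaves); pivot element 2.
Pivot on row 1; the z-row RHS becomes 0 − (-5)·4 = 20.
Next entering variable (most negative z-row entry -7/2): q.
Ratio test on column q — row 1: 4/(1/2) = 8; row 2: 10/1 = 10; row 3: entry 0 ≤ 0. Minimum is 8 at row 1 (p leaves); pivot element 1/2.
After the second pivot the z-row RHS is 20 − (-7/2)·8 = 48.

48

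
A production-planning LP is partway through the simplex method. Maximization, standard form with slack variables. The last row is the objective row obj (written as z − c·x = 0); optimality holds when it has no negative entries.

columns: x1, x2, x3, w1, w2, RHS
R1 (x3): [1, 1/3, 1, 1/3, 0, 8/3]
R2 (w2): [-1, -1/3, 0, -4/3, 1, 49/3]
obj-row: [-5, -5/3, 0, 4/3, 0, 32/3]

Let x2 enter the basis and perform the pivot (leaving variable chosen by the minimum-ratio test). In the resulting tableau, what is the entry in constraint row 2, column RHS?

Ratio test on column x2 — row 1: (8/3)/(1/3) = 8; row 2: entry -1/3 ≤ 0. Minimum is 8 at row 1 (x3 leaves); pivot element 1/3.
Divide row 1 by 1/3; eliminate column x2 from the other rows.
Row 2 update in column RHS: 49/3 − (-1/3)·8 = 19.

19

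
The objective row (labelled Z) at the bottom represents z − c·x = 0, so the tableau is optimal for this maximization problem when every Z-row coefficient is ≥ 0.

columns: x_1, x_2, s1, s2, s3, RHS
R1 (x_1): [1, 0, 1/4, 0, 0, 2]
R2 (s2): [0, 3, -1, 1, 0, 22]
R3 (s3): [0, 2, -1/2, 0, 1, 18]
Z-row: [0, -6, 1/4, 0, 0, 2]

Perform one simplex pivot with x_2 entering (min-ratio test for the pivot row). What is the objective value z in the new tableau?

Ratio test on column x_2 — row 1: entry 0 ≤ 0; row 2: 22/3 = 22/3; row 3: 18/2 = 9. Minimum is 22/3 at row 2 (s2 leaves); pivot element 3.
Pivot on row 2; the Z-row RHS becomes 2 − (-6)·(22/3) = 46.

46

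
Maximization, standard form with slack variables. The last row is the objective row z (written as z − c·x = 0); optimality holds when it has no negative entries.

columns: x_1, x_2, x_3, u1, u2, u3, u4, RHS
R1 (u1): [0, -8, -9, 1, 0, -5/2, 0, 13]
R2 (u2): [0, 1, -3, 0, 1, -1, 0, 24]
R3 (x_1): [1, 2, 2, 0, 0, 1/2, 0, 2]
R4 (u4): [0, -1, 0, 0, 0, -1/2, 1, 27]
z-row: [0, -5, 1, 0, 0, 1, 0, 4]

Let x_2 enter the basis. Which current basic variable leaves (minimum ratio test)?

Column x_2 entries and ratios — u1: -8 ≤ 0, skip; u2: 24/1 = 24; x_1: 2/2 = 1; u4: -1 ≤ 0, skip.
Smallest ratio is 1 in the row of x_1, so x_1 leaves.

x_1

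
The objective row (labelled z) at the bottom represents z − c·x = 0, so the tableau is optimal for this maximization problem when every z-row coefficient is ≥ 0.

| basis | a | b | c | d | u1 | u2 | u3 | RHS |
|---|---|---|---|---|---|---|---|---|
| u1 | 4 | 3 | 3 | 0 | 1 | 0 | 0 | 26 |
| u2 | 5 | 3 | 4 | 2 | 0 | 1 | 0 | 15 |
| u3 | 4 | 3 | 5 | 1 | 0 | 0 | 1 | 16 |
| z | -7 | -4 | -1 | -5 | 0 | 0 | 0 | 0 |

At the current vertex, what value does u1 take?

u1 is basic (row 1); its value is the RHS of that row, 26.

26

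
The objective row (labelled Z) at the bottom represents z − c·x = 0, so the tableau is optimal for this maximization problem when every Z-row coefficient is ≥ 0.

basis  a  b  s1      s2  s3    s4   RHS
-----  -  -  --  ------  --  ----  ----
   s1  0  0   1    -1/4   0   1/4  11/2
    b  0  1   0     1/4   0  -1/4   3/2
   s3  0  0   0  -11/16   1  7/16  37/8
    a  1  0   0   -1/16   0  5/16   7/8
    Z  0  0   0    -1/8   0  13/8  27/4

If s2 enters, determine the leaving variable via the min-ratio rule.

Column s2 entries and ratios — s1: -1/4 ≤ 0, skip; b: (3/2)/(1/4) = 6; s3: -11/16 ≤ 0, skip; a: -1/16 ≤ 0, skip.
Smallest ratio is 6 in the row of b, so b leaves.

b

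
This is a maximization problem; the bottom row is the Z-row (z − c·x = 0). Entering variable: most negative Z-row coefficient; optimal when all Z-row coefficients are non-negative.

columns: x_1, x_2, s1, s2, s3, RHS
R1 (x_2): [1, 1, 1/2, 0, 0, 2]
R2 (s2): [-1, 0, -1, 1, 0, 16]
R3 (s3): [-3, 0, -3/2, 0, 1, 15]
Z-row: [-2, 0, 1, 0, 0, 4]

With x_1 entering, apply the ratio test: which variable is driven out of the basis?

x_2

Column x_1 entries and ratios — x_2: 2/1 = 2; s2: -1 ≤ 0, skip; s3: -3 ≤ 0, skip.
Smallest ratio is 2 in the row of x_2, so x_2 leaves.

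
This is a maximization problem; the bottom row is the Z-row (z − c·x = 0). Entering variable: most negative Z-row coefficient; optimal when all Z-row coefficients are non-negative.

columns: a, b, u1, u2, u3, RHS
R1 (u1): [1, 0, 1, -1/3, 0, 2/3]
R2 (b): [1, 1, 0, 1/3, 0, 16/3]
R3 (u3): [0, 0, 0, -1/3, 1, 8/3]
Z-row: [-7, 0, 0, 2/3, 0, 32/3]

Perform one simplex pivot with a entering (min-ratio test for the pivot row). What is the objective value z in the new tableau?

Ratio test on column a — row 1: (2/3)/1 = 2/3; row 2: (16/3)/1 = 16/3; row 3: entry 0 ≤ 0. Minimum is 2/3 at row 1 (u1 leaves); pivot element 1.
Pivot on row 1; the Z-row RHS becomes 32/3 − (-7)·(2/3) = 46/3.

46/3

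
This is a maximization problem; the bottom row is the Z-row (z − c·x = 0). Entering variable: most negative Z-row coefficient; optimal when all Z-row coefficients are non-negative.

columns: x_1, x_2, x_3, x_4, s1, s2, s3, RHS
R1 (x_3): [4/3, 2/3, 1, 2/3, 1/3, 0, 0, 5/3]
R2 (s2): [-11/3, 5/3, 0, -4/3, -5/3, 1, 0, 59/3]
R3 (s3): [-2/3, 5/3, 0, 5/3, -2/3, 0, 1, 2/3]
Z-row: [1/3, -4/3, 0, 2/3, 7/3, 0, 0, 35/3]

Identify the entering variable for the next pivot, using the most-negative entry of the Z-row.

x_2

Negative Z-row entries: x_2: -4/3.
The most negative is -4/3 in column x_2, so x_2 enters.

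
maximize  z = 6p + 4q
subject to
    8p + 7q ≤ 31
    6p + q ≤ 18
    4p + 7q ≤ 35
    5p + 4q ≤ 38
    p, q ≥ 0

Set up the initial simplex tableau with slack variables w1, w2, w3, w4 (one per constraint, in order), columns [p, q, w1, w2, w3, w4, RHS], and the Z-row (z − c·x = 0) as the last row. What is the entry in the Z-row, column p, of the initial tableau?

The Z-row carries the negated objective coefficients: the p entry is -6.

-6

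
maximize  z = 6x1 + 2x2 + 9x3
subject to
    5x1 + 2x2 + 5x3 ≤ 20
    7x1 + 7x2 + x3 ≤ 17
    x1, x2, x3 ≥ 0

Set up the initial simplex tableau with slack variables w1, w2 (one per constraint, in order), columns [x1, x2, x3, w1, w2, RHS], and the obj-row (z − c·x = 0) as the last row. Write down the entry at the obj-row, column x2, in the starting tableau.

-2

The obj-row carries the negated objective coefficients: the x2 entry is -2.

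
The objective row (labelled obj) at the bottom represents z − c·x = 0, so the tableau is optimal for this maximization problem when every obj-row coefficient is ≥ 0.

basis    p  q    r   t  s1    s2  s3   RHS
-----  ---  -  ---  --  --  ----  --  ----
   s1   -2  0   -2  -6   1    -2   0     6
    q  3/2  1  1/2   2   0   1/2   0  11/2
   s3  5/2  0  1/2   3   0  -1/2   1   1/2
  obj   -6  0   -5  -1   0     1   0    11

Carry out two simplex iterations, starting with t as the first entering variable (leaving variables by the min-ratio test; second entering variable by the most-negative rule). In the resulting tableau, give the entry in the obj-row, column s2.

-1/5

Ratio test on column t — row 1: entry -6 ≤ 0; row 2: (11/2)/2 = 11/4; row 3: (1/2)/3 = 1/6. Minimum is 1/6 at row 3 (s3 leaves); pivot element 3.
Divide row 3 by 3; eliminate column t from the other rows.
Second iteration: most negative obj-row entry is -31/6 in column p, so p enters.
Ratio test on column p — row 1: 7/3 = 7/3; row 2: entry -1/6 ≤ 0; row 3: (1/6)/(5/6) = 1/5. Minimum is 1/5 at row 3 (t leaves); pivot element 5/6.
Divide row 3 by 5/6; eliminate column p from the other rows.
After both pivots, the entry at the obj-row, column s2 is -1/5.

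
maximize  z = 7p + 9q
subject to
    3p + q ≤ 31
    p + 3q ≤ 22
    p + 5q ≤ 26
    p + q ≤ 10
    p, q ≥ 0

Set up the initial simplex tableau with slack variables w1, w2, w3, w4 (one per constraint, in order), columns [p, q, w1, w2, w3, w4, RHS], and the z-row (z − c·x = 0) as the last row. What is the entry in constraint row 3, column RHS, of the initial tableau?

26

The RHS of constraint 3 is b_3 = 26.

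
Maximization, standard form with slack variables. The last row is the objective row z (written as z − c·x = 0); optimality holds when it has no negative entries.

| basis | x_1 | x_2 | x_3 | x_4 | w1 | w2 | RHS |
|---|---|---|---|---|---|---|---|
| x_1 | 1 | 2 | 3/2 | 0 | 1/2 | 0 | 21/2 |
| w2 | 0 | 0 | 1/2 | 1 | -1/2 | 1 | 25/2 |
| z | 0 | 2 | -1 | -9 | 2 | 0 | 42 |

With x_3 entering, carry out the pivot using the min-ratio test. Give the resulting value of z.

49

Ratio test on column x_3 — row 1: (21/2)/(3/2) = 7; row 2: (25/2)/(1/2) = 25. Minimum is 7 at row 1 (x_1 leaves); pivot element 3/2.
Pivot on row 1; the z-row RHS becomes 42 − (-1)·7 = 49.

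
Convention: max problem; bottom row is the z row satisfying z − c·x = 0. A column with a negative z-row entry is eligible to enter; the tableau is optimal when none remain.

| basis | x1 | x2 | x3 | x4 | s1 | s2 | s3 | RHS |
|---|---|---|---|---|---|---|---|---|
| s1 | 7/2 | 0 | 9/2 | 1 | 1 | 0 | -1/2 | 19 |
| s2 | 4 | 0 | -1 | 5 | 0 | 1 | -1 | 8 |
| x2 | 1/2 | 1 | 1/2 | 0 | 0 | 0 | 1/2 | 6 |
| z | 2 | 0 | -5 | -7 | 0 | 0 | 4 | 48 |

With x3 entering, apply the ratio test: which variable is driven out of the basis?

s1

Column x3 entries and ratios — s1: 19/(9/2) = 38/9; s2: -1 ≤ 0, skip; x2: 6/(1/2) = 12.
Smallest ratio is 38/9 in the row of s1, so s1 leaves.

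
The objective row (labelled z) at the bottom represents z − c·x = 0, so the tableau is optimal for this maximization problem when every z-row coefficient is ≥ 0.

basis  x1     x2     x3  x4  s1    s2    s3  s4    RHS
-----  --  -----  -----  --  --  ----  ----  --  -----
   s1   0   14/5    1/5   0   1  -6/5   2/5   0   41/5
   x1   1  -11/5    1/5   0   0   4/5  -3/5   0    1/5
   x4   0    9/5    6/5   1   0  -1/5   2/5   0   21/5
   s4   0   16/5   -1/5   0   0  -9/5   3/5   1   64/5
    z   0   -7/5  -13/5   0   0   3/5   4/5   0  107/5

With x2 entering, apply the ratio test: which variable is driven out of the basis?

Column x2 entries and ratios — s1: (41/5)/(14/5) = 41/14; x1: -11/5 ≤ 0, skip; x4: (21/5)/(9/5) = 7/3; s4: (64/5)/(16/5) = 4.
Smallest ratio is 7/3 in the row of x4, so x4 leaves.

x4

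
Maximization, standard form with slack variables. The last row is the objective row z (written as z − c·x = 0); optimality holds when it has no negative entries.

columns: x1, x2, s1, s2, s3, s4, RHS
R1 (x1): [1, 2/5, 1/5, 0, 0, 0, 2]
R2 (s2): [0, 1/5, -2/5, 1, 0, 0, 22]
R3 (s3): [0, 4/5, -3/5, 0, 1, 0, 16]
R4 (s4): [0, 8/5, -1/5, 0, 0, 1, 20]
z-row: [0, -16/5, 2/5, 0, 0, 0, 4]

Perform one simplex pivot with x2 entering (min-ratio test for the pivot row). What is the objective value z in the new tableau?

20

Ratio test on column x2 — row 1: 2/(2/5) = 5; row 2: 22/(1/5) = 110; row 3: 16/(4/5) = 20; row 4: 20/(8/5) = 25/2. Minimum is 5 at row 1 (x1 leaves); pivot element 2/5.
Pivot on row 1; the z-row RHS becomes 4 − (-16/5)·5 = 20.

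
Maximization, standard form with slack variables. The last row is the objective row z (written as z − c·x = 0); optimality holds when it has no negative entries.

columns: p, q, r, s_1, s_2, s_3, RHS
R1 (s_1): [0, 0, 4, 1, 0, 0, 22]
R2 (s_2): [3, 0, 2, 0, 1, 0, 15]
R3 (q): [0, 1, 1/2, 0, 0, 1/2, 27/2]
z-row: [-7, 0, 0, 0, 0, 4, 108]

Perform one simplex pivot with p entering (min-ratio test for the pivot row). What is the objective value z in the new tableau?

143

Ratio test on column p — row 1: entry 0 ≤ 0; row 2: 15/3 = 5; row 3: entry 0 ≤ 0. Minimum is 5 at row 2 (s_2 leaves); pivot element 3.
Pivot on row 2; the z-row RHS becomes 108 − (-7)·5 = 143.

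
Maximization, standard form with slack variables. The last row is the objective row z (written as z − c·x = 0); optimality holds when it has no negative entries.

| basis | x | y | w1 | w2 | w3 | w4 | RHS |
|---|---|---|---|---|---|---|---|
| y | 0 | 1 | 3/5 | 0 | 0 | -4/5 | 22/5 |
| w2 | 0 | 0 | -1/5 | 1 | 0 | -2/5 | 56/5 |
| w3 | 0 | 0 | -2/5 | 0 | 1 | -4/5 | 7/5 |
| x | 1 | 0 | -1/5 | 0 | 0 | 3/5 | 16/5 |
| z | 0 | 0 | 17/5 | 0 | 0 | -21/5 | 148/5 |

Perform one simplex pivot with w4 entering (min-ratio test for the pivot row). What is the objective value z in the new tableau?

Ratio test on column w4 — row 1: entry -4/5 ≤ 0; row 2: entry -2/5 ≤ 0; row 3: entry -4/5 ≤ 0; row 4: (16/5)/(3/5) = 16/3. Minimum is 16/3 at row 4 (x leaves); pivot element 3/5.
Pivot on row 4; the z-row RHS becomes 148/5 − (-21/5)·(16/3) = 52.

52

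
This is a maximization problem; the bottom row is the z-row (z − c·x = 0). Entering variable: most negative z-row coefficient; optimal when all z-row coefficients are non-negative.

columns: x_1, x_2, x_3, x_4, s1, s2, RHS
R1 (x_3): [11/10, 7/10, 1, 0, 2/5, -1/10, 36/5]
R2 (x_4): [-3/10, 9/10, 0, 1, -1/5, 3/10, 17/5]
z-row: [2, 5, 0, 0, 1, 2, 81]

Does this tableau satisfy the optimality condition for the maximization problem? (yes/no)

yes

Every z-row coefficient is ≥ 0, so the tableau is optimal.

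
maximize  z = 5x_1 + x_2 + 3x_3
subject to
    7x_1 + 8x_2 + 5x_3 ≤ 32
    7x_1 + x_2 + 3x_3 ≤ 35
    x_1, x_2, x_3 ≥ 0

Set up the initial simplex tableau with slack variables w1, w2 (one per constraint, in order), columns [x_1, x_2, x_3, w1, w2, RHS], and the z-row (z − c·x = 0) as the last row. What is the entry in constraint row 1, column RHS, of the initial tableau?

The RHS of constraint 1 is b_1 = 32.

32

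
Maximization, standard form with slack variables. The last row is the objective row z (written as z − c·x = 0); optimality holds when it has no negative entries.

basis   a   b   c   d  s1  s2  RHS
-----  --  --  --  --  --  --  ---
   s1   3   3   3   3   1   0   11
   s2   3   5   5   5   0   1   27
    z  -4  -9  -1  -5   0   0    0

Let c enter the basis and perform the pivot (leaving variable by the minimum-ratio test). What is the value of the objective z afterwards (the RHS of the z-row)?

11/3

Ratio test on column c — row 1: 11/3 = 11/3; row 2: 27/5 = 27/5. Minimum is 11/3 at row 1 (s1 leaves); pivot element 3.
Pivot on row 1; the z-row RHS becomes 0 − (-1)·(11/3) = 11/3.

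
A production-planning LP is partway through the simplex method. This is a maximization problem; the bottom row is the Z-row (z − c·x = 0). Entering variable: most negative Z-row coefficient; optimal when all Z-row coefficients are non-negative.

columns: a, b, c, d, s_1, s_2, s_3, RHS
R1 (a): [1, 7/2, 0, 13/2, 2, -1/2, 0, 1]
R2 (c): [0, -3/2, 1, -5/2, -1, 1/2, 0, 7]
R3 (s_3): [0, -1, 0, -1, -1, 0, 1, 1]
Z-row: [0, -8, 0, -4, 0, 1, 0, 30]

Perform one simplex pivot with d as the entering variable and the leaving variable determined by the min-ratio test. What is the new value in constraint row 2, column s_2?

Ratio test on column d — row 1: 1/(13/2) = 2/13; row 2: entry -5/2 ≤ 0; row 3: entry -1 ≤ 0. Minimum is 2/13 at row 1 (a leaves); pivot element 13/2.
Divide row 1 by 13/2; eliminate column d from the other rows.
Row 2 update in column s_2: 1/2 − (-5/2)·(-1/13) = 4/13.

4/13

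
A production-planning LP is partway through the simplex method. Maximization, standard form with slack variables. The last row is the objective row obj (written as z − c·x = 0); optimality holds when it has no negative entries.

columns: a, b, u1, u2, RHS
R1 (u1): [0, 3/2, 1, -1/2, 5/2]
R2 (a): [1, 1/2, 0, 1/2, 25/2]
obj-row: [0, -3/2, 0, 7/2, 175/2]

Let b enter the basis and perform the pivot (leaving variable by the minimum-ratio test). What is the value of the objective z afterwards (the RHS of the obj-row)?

Ratio test on column b — row 1: (5/2)/(3/2) = 5/3; row 2: (25/2)/(1/2) = 25. Minimum is 5/3 at row 1 (u1 leaves); pivot element 3/2.
Pivot on row 1; the obj-row RHS becomes 175/2 − (-3/2)·(5/3) = 90.

90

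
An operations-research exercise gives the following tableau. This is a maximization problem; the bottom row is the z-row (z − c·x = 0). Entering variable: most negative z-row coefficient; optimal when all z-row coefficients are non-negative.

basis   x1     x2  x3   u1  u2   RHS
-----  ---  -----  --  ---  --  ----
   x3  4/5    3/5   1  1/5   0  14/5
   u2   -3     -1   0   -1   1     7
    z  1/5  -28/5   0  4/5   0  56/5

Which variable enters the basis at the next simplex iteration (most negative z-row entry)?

x2

Negative z-row entries: x2: -28/5.
The most negative is -28/5 in column x2, so x2 enters.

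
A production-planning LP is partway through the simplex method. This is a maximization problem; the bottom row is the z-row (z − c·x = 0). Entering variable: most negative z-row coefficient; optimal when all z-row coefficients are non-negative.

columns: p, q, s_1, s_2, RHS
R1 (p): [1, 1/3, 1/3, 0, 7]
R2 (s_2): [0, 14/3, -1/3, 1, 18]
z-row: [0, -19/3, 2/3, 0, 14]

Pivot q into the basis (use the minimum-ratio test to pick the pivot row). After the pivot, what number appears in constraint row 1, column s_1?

5/14

Ratio test on column q — row 1: 7/(1/3) = 21; row 2: 18/(14/3) = 27/7. Minimum is 27/7 at row 2 (s_2 leaves); pivot element 14/3.
Divide row 2 by 14/3; eliminate column q from the other rows.
Row 1 update in column s_1: 1/3 − (1/3)·(-1/14) = 5/14.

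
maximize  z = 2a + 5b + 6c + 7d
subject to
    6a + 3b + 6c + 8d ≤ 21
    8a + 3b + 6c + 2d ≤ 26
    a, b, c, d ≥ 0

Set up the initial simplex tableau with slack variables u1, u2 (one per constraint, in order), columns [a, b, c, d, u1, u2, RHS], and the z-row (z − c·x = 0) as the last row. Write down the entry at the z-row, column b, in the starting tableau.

-5

The z-row carries the negated objective coefficients: the b entry is -5.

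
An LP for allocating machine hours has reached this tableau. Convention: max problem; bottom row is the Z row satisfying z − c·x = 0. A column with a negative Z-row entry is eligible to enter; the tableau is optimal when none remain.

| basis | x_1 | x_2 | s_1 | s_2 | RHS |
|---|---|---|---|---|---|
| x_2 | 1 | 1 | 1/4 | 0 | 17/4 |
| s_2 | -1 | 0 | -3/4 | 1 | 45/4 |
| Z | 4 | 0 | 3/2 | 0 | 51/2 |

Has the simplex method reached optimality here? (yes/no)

Every Z-row coefficient is ≥ 0, so the tableau is optimal.

yes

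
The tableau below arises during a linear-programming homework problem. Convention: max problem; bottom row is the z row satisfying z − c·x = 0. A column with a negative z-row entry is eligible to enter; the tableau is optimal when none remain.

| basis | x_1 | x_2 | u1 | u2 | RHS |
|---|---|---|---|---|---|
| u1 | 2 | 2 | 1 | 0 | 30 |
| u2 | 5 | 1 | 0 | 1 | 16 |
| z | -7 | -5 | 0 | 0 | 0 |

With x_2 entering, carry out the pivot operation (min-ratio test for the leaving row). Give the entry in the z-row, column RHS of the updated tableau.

Ratio test on column x_2 — row 1: 30/2 = 15; row 2: 16/1 = 16. Minimum is 15 at row 1 (u1 leaves); pivot element 2.
Divide row 1 by 2; eliminate column x_2 from the other rows.
z-row update in column RHS: 0 − (-5)·15 = 75.

75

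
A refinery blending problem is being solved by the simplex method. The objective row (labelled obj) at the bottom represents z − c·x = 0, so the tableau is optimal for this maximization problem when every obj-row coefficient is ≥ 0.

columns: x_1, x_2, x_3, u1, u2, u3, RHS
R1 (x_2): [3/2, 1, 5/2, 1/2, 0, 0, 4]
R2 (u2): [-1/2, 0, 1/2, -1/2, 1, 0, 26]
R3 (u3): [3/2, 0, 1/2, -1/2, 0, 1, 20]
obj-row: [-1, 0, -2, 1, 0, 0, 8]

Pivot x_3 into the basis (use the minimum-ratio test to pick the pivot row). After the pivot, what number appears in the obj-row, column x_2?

Ratio test on column x_3 — row 1: 4/(5/2) = 8/5; row 2: 26/(1/2) = 52; row 3: 20/(1/2) = 40. Minimum is 8/5 at row 1 (x_2 leaves); pivot element 5/2.
Divide row 1 by 5/2; eliminate column x_3 from the other rows.
obj-row update in column x_2: 0 − (-2)·(2/5) = 4/5.

4/5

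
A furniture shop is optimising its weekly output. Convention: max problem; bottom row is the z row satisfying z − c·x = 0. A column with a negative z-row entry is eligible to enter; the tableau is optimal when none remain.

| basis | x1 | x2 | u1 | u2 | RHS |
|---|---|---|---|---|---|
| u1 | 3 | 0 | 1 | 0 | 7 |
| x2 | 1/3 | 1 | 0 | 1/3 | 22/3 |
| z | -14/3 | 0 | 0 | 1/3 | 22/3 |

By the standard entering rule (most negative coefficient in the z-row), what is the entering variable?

x1

Negative z-row entries: x1: -14/3.
The most negative is -14/3 in column x1, so x1 enters.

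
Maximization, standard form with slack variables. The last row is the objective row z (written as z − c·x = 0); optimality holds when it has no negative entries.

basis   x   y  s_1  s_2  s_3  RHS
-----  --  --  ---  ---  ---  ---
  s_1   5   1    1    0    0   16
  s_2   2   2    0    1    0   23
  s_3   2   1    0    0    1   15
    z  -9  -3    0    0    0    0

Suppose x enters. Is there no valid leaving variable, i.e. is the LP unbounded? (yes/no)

Column x has positive entries in row(s) 1, 2, 3, so the ratio test bounds it — not unbounded.

no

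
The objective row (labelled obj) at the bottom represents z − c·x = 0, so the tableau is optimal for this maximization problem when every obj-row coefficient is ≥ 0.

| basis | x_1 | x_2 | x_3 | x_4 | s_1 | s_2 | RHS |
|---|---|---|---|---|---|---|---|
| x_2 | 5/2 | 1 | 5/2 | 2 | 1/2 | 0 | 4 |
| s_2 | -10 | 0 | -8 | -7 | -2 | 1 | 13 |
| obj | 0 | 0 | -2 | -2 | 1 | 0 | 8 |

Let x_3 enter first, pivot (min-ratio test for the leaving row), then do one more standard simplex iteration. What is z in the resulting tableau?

12

Ratio test on column x_3 — row 1: 4/(5/2) = 8/5; row 2: entry -8 ≤ 0. Minimum is 8/5 at row 1 (x_2 leaves); pivot element 5/2.
Pivot on row 1; the obj-row RHS becomes 8 − (-2)·(8/5) = 56/5.
Next entering variable (most negative obj-row entry -2/5): x_4.
Ratio test on column x_4 — row 1: (8/5)/(4/5) = 2; row 2: entry -3/5 ≤ 0. Minimum is 2 at row 1 (x_3 leaves); pivot element 4/5.
After the second pivot the obj-row RHS is 56/5 − (-2/5)·2 = 12.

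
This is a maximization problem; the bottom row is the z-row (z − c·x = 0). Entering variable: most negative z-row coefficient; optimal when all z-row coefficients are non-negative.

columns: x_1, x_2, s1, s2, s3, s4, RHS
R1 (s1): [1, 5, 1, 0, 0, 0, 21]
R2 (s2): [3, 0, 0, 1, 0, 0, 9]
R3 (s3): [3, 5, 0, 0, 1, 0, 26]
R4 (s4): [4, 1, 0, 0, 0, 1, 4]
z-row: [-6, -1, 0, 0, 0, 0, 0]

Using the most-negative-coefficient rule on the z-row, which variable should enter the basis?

x_1

Negative z-row entries: x_1: -6, x_2: -1.
The most negative is -6 in column x_1, so x_1 enters.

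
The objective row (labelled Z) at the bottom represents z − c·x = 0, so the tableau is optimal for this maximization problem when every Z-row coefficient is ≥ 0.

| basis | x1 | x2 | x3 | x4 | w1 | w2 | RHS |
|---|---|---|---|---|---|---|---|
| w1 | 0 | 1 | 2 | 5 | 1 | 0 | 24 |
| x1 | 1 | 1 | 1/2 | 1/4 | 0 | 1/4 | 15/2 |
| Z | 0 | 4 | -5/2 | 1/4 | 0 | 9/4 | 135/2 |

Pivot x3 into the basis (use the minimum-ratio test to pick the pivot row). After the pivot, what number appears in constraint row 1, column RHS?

12

Ratio test on column x3 — row 1: 24/2 = 12; row 2: (15/2)/(1/2) = 15. Minimum is 12 at row 1 (w1 leaves); pivot element 2.
Divide row 1 by 2; eliminate column x3 from the other rows.
In the new row 1, the RHS entry is the old entry divided by the pivot: 24/2 = 12.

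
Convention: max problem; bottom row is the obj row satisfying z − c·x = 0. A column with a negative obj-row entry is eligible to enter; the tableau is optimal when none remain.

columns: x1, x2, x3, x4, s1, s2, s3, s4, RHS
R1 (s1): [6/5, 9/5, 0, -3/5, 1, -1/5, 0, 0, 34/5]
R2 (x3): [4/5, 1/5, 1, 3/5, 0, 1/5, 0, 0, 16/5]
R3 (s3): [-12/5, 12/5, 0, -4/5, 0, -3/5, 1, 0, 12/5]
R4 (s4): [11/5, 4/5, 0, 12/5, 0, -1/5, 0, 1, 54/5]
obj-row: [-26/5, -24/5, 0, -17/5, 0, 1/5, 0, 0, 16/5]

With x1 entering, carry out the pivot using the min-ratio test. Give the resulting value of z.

24

Ratio test on column x1 — row 1: (34/5)/(6/5) = 17/3; row 2: (16/5)/(4/5) = 4; row 3: entry -12/5 ≤ 0; row 4: (54/5)/(11/5) = 54/11. Minimum is 4 at row 2 (x3 leaves); pivot element 4/5.
Pivot on row 2; the obj-row RHS becomes 16/5 − (-26/5)·4 = 24.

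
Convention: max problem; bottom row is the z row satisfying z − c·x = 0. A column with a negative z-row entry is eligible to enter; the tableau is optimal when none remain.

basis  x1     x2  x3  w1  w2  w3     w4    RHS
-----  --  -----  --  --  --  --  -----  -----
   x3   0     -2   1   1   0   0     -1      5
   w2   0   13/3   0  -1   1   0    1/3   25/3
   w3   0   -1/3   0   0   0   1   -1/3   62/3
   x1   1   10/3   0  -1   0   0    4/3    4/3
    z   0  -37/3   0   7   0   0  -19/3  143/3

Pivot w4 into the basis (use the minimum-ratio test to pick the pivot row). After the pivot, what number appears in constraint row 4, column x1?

3/4

Ratio test on column w4 — row 1: entry -1 ≤ 0; row 2: (25/3)/(1/3) = 25; row 3: entry -1/3 ≤ 0; row 4: (4/3)/(4/3) = 1. Minimum is 1 at row 4 (x1 leaves); pivot element 4/3.
Divide row 4 by 4/3; eliminate column w4 from the other rows.
In the new row 4, the x1 entry is the old entry divided by the pivot: 1/(4/3) = 3/4.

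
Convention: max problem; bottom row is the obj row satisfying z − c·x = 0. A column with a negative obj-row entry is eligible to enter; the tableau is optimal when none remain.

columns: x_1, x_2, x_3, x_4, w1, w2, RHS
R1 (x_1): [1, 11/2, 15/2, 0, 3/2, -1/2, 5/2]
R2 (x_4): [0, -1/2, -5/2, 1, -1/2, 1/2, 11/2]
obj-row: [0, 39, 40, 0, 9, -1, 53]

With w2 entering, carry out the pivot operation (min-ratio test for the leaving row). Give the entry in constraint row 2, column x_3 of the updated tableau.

Ratio test on column w2 — row 1: entry -1/2 ≤ 0; row 2: (11/2)/(1/2) = 11. Minimum is 11 at row 2 (x_4 leaves); pivot element 1/2.
Divide row 2 by 1/2; eliminate column w2 from the other rows.
In the new row 2, the x_3 entry is the old entry divided by the pivot: (-5/2)/(1/2) = -5.

-5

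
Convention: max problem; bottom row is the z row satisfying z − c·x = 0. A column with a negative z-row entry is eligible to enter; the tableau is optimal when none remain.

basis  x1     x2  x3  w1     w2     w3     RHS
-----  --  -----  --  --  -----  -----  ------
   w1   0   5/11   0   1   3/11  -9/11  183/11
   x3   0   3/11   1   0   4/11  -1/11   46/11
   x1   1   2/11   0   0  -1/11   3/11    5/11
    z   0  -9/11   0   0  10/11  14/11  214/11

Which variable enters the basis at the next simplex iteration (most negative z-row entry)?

Negative z-row entries: x2: -9/11.
The most negative is -9/11 in column x2, so x2 enters.

x2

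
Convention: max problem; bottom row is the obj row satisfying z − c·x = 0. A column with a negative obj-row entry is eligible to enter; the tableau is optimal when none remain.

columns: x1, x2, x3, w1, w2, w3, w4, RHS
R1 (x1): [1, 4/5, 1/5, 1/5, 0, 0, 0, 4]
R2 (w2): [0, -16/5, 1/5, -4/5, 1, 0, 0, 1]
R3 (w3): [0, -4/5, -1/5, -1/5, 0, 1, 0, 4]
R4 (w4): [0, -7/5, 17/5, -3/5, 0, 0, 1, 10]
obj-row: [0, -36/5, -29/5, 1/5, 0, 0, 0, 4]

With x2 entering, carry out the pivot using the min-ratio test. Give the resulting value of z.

40

Ratio test on column x2 — row 1: 4/(4/5) = 5; row 2: entry -16/5 ≤ 0; row 3: entry -4/5 ≤ 0; row 4: entry -7/5 ≤ 0. Minimum is 5 at row 1 (x1 leaves); pivot element 4/5.
Pivot on row 1; the obj-row RHS becomes 4 − (-36/5)·5 = 40.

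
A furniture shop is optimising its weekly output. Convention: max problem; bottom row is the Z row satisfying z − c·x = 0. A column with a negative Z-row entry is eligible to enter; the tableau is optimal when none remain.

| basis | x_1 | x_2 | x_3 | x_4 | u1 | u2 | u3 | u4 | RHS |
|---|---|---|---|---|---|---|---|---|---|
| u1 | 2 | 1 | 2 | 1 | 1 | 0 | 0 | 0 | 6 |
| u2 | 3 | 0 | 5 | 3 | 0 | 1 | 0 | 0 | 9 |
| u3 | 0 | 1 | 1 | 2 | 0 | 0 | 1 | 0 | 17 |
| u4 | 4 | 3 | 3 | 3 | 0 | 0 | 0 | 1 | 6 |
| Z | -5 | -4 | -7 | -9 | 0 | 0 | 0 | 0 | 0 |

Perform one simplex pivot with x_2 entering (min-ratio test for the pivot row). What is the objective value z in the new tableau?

Ratio test on column x_2 — row 1: 6/1 = 6; row 2: entry 0 ≤ 0; row 3: 17/1 = 17; row 4: 6/3 = 2. Minimum is 2 at row 4 (u4 leaves); pivot element 3.
Pivot on row 4; the Z-row RHS becomes 0 − (-4)·2 = 8.

8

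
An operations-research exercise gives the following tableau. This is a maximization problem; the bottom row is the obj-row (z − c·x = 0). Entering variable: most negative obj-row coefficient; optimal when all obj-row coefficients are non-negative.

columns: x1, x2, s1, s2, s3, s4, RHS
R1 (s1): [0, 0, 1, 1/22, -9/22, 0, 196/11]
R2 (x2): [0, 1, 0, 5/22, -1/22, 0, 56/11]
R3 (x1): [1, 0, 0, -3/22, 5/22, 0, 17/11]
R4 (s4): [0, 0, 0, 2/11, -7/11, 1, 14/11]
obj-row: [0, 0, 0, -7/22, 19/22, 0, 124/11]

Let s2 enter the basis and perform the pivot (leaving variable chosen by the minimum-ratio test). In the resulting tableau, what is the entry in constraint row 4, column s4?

Ratio test on column s2 — row 1: (196/11)/(1/22) = 392; row 2: (56/11)/(5/22) = 112/5; row 3: entry -3/22 ≤ 0; row 4: (14/11)/(2/11) = 7. Minimum is 7 at row 4 (s4 leaves); pivot element 2/11.
Divide row 4 by 2/11; eliminate column s2 from the other rows.
In the new row 4, the s4 entry is the old entry divided by the pivot: 1/(2/11) = 11/2.

11/2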